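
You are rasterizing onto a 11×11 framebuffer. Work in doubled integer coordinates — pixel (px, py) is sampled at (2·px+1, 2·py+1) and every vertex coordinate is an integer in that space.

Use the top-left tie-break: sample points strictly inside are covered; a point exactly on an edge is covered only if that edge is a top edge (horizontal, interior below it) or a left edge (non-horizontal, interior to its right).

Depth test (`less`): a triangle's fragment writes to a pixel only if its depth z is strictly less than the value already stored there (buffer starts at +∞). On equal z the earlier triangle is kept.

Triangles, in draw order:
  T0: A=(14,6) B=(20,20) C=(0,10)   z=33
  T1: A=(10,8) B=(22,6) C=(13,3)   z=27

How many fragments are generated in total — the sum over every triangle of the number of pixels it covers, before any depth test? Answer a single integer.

T0:
  2·area = 220
  edge (14, 6)→(20, 20): d=(6,14) right/bottom  bias=-1
  edge (20, 20)→(0, 10): d=(-20,-10) top-left  bias=+0
  edge (0, 10)→(14, 6): d=(14,-4) top-left  bias=+0
    (5,3)@(11, 7): e=[48,170,2] → #
    (6,3)@(13, 7): e=[20,190,10] → #
    (7,3)@(15, 7): e=[-8,210,18] → ·
    (2,4)@(5, 9): e=[144,70,6] → #
    (3,4)@(7, 9): e=[116,90,14] → #
    (4,4)@(9, 9): e=[88,110,22] → #
    (7,4)@(15, 9): e=[4,170,46] → #
    (8,4)@(17, 9): e=[-24,190,54] → ·
    (1,5)@(3, 11): e=[184,10,26] → #
    (8,5)@(17, 11): e=[-12,150,82] → ·
    (1,6)@(3, 13): e=[196,-30,54] → ·
    (2,6)@(5, 13): e=[168,-10,62] → ·
    (8,6)@(17, 13): e=[0,110,110] → ·  [on edge]
  covered (27 px):
    · · · · · · · · · · ·
    · · · · · · · · · · ·
    · · · · · · · · · · ·
    · · · · · # # · · · ·
    · · # # # # # # · · ·
    · # # # # # # # · · ·
    · · · # # # # # · · ·
    · · · · · # # # # · ·
    · · · · · · · # # · ·
    · · · · · · · · · # ·
    · · · · · · · · · · ·
T1:
  2·area = 54  (B↔C swapped to make it positive)
  edge (10, 8)→(13, 3): d=(3,-5) top-left  bias=+0
  edge (13, 3)→(22, 6): d=(9,3) right/bottom  bias=-1
  edge (22, 6)→(10, 8): d=(-12,2) right/bottom  bias=-1
    (3,0)@(7, 1): e=[-36,0,90] → ·  [on edge]
    (6,1)@(13, 3): e=[0,0,54] → ·  [on edge]
    (6,2)@(13, 5): e=[6,18,30] → #
    (7,2)@(15, 5): e=[16,12,26] → #
    (8,2)@(17, 5): e=[26,6,22] → #
    (9,2)@(19, 5): e=[36,0,18] → ·  [on edge]
    (5,3)@(11, 7): e=[2,42,10] → #
    (8,3)@(17, 7): e=[32,24,-2] → ·
    (5,4)@(11, 9): e=[8,60,-14] → ·
    (6,4)@(13, 9): e=[18,54,-18] → ·
    (7,4)@(15, 9): e=[28,48,-22] → ·
    (3,6)@(7, 13): e=[0,108,-54] → ·  [on edge]
  covered (6 px):
    · · · · · · · · · · ·
    · · · · · · · · · · ·
    · · · · · · # # # · ·
    · · · · · # # # · · ·
    · · · · · · · · · · ·
    · · · · · · · · · · ·
    · · · · · · · · · · ·
    · · · · · · · · · · ·
    · · · · · · · · · · ·
    · · · · · · · · · · ·
    · · · · · · · · · · ·

Final: 33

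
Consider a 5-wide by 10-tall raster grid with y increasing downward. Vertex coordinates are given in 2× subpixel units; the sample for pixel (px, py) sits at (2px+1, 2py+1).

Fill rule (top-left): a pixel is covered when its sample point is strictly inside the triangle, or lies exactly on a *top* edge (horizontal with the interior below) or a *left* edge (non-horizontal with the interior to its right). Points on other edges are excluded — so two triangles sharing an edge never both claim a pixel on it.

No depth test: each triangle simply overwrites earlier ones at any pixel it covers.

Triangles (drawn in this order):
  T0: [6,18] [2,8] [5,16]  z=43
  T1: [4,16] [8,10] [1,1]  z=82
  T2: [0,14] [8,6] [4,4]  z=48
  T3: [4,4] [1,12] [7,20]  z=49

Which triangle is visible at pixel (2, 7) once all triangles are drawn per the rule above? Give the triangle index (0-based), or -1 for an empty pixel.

T0:
  2·area = 2  (B↔C swapped to make it positive)
  edge (6, 18)→(5, 16): d=(-1,-2) top-left  bias=+0
  edge (5, 16)→(2, 8): d=(-3,-8) top-left  bias=+0
  edge (2, 8)→(6, 18): d=(4,10) right/bottom  bias=-1
  covered (0 px):
    · · · · ·
    · · · · ·
    · · · · ·
    · · · · ·
    · · · · ·
    · · · · ·
    · · · · ·
    · · · · ·
    · · · · ·
    · · · · ·
T1:
  2·area = 78  (B↔C swapped to make it positive)
  edge (4, 16)→(1, 1): d=(-3,-15) top-left  bias=+0
  edge (1, 1)→(8, 10): d=(7,9) right/bottom  bias=-1
  edge (8, 10)→(4, 16): d=(-4,6) right/bottom  bias=-1
    (0,0)@(1, 1): e=[0,0,78] → ·  [on edge]
    (1,2)@(3, 5): e=[18,10,50] → #
    (2,2)@(5, 5): e=[48,-8,38] → ·
    (1,3)@(3, 7): e=[12,24,42] → #
    (2,3)@(5, 7): e=[42,6,30] → #
    (3,3)@(7, 7): e=[72,-12,18] → ·
    (1,4)@(3, 9): e=[6,38,34] → #
    (3,4)@(7, 9): e=[66,2,10] → #
    (4,4)@(9, 9): e=[96,-16,-2] → ·
    (1,5)@(3, 11): e=[0,52,26] → #  [on edge]
    (4,5)@(9, 11): e=[90,-2,-10] → ·
    (1,6)@(3, 13): e=[-6,66,18] → ·
  covered (10 px):
    · · · · ·
    · · · · ·
    · # · · ·
    · # # · ·
    · # # # ·
    · # # # ·
    · · # · ·
    · · · · ·
    · · · · ·
    · · · · ·
T2:
  2·area = 48  (B↔C swapped to make it positive)
  edge (0, 14)→(4, 4): d=(4,-10) top-left  bias=+0
  edge (4, 4)→(8, 6): d=(4,2) right/bottom  bias=-1
  edge (8, 6)→(0, 14): d=(-8,8) right/bottom  bias=-1
    (2,2)@(5, 5): e=[14,2,32] → #
    (3,2)@(7, 5): e=[34,-2,16] → ·
    (4,2)@(9, 5): e=[54,-6,0] → ·  [on edge]
    (1,3)@(3, 7): e=[2,14,32] → #
    (3,3)@(7, 7): e=[42,6,0] → ·  [on edge]
    (1,4)@(3, 9): e=[10,22,16] → #
    (2,4)@(5, 9): e=[30,18,0] → ·  [on edge]
    (1,5)@(3, 11): e=[18,30,0] → ·  [on edge]
    (0,6)@(1, 13): e=[6,42,0] → ·  [on edge]
  covered (4 px):
    · · · · ·
    · · · · ·
    · · # · ·
    · # # · ·
    · # · · ·
    · · · · ·
    · · · · ·
    · · · · ·
    · · · · ·
    · · · · ·
T3:
  2·area = 72  (B↔C swapped to make it positive)
  edge (4, 4)→(7, 20): d=(3,16) right/bottom  bias=-1
  edge (7, 20)→(1, 12): d=(-6,-8) top-left  bias=+0
  edge (1, 12)→(4, 4): d=(3,-8) top-left  bias=+0
    (1,3)@(3, 7): e=[25,46,1] → #
    (2,3)@(5, 7): e=[-7,62,17] → ·
    (1,4)@(3, 9): e=[31,34,7] → #
    (2,4)@(5, 9): e=[-1,50,23] → ·
    (1,5)@(3, 11): e=[37,22,13] → #
    (2,5)@(5, 11): e=[5,38,29] → #
    (3,5)@(7, 11): e=[-27,54,45] → ·
    (1,6)@(3, 13): e=[43,10,19] → #
    (3,6)@(7, 13): e=[-21,42,51] → ·
    (1,7)@(3, 15): e=[49,-2,25] → ·
    (2,7)@(5, 15): e=[17,14,41] → #
    (3,7)@(7, 15): e=[-15,30,57] → ·
  covered (8 px):
    · · · · ·
    · · · · ·
    · · · · ·
    · # · · ·
    · # · · ·
    · # # · ·
    · # # · ·
    · · # · ·
    · · # · ·
    · · · · ·

Z-buffer (winner per pixel, '.' = empty):
  . . . . .
  . . . . .
  . 1 2 . .
  . 3 2 . .
  . 3 1 1 .
  . 3 3 1 .
  . 3 3 . .
  . . 3 . .
  . . 3 . .
  . . . . .

Answer: 3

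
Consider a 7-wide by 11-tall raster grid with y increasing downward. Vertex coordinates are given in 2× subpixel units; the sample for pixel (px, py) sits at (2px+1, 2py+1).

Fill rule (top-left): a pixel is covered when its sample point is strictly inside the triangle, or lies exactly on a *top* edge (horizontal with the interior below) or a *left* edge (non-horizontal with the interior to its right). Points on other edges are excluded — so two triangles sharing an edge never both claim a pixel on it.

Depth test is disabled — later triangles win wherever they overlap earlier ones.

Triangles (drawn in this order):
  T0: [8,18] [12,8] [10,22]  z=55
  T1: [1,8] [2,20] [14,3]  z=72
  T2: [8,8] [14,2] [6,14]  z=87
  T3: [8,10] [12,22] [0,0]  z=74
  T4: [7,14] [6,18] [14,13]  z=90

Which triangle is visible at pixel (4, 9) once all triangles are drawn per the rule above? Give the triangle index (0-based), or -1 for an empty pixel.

T0:
  2·area = 36
  edge (8, 18)→(12, 8): d=(4,-10) top-left  bias=+0
  edge (12, 8)→(10, 22): d=(-2,14) right/bottom  bias=-1
  edge (10, 22)→(8, 18): d=(-2,-4) top-left  bias=+0
    (6,0)@(13, 1): e=[-18,0,54] → ·  [on edge]
    (5,5)@(11, 11): e=[2,8,26] → #
    (6,5)@(13, 11): e=[22,-20,34] → ·
    (5,6)@(11, 13): e=[10,4,22] → #
    (6,6)@(13, 13): e=[30,-24,30] → ·
    (5,7)@(11, 15): e=[18,0,18] → ·  [on edge]
    (4,8)@(9, 17): e=[6,24,6] → #
    (5,8)@(11, 17): e=[26,-4,14] → ·
    (4,9)@(9, 19): e=[14,20,2] → #
    (5,9)@(11, 19): e=[34,-8,10] → ·
    (4,10)@(9, 21): e=[22,16,-2] → ·
  covered (4 px):
    · · · · · · ·
    · · · · · · ·
    · · · · · · ·
    · · · · · · ·
    · · · · · · ·
    · · · · · # ·
    · · · · · # ·
    · · · · · · ·
    · · · · # · ·
    · · · · # · ·
    · · · · · · ·
T1:
  2·area = 161  (B↔C swapped to make it positive)
  edge (1, 8)→(14, 3): d=(13,-5) top-left  bias=+0
  edge (14, 3)→(2, 20): d=(-12,17) right/bottom  bias=-1
  edge (2, 20)→(1, 8): d=(-1,-12) top-left  bias=+0
    (4,2)@(9, 5): e=[1,61,99] → #
    (5,2)@(11, 5): e=[11,27,123] → #
    (6,2)@(13, 5): e=[21,-7,147] → ·
    (2,3)@(5, 7): e=[7,105,49] → #
    (3,3)@(7, 7): e=[17,71,73] → #
    (6,3)@(13, 7): e=[47,-31,145] → ·
    (1,4)@(3, 9): e=[23,115,23] → #
    (5,4)@(11, 9): e=[63,-21,119] → ·
    (1,5)@(3, 11): e=[49,91,21] → #
    (4,5)@(9, 11): e=[79,-11,93] → ·
    (1,6)@(3, 13): e=[75,67,19] → #
    (3,6)@(7, 13): e=[95,-1,67] → ·
  covered (18 px):
    · · · · · · ·
    · · · · · · ·
    · · · · # # ·
    · · # # # # ·
    · # # # # · ·
    · # # # · · ·
    · # # · · · ·
    · # # · · · ·
    · # · · · · ·
    · · · · · · ·
    · · · · · · ·
T2:
  2·area = 24
  edge (8, 8)→(14, 2): d=(6,-6) top-left  bias=+0
  edge (14, 2)→(6, 14): d=(-8,12) right/bottom  bias=-1
  edge (6, 14)→(8, 8): d=(2,-6) top-left  bias=+0
    (6,1)@(13, 3): e=[0,4,20] → #  [on edge]
    (4,2)@(9, 5): e=[-12,36,0] → ·  [on edge]
    (5,2)@(11, 5): e=[0,12,12] → #  [on edge]
    (6,2)@(13, 5): e=[12,-12,24] → ·
    (4,3)@(9, 7): e=[0,20,4] → #  [on edge]
    (5,3)@(11, 7): e=[12,-4,16] → ·
    (3,4)@(7, 9): e=[0,28,-4] → ·  [on edge]
    (4,4)@(9, 9): e=[12,4,8] → #
    (5,4)@(11, 9): e=[24,-20,20] → ·
    (2,5)@(5, 11): e=[0,36,-12] → ·  [on edge]
    (3,5)@(7, 11): e=[12,12,0] → #  [on edge]
    (4,5)@(9, 11): e=[24,-12,12] → ·
    (1,6)@(3, 13): e=[0,44,-20] → ·  [on edge]
    (0,7)@(1, 15): e=[0,52,-28] → ·  [on edge]
    (2,8)@(5, 17): e=[36,-12,0] → ·  [on edge]
  covered (5 px):
    · · · · · · ·
    · · · · · · #
    · · · · · # ·
    · · · · # · ·
    · · · · # · ·
    · · · # · · ·
    · · · · · · ·
    · · · · · · ·
    · · · · · · ·
    · · · · · · ·
    · · · · · · ·
T3:
  2·area = 56
  edge (8, 10)→(12, 22): d=(4,12) right/bottom  bias=-1
  edge (12, 22)→(0, 0): d=(-12,-22) top-left  bias=+0
  edge (0, 0)→(8, 10): d=(8,10) right/bottom  bias=-1
    (2,0)@(5, 1): e=[0,98,-42] → ·  [on edge]
    (1,2)@(3, 5): e=[40,6,10] → #
    (2,2)@(5, 5): e=[16,50,-10] → ·
    (1,3)@(3, 7): e=[48,-18,26] → ·
    (2,3)@(5, 7): e=[24,26,6] → #
    (3,3)@(7, 7): e=[0,70,-14] → ·  [on edge]
    (2,4)@(5, 9): e=[32,2,22] → #
    (3,4)@(7, 9): e=[8,46,2] → #
    (4,4)@(9, 9): e=[-16,90,-18] → ·
    (2,5)@(5, 11): e=[40,-22,38] → ·
    (3,5)@(7, 11): e=[16,22,18] → #
    (4,5)@(9, 11): e=[-8,66,-2] → ·
    (4,6)@(9, 13): e=[0,42,14] → ·  [on edge]
    (5,9)@(11, 19): e=[0,14,42] → ·  [on edge]
  covered (6 px):
    · · · · · · ·
    · · · · · · ·
    · # · · · · ·
    · · # · · · ·
    · · # # · · ·
    · · · # · · ·
    · · · · · · ·
    · · · · # · ·
    · · · · · · ·
    · · · · · · ·
    · · · · · · ·
T4:
  2·area = 27  (B↔C swapped to make it positive)
  edge (7, 14)→(14, 13): d=(7,-1) top-left  bias=+0
  edge (14, 13)→(6, 18): d=(-8,5) right/bottom  bias=-1
  edge (6, 18)→(7, 14): d=(1,-4) top-left  bias=+0
    (3,7)@(7, 15): e=[7,19,1] → #
    (4,7)@(9, 15): e=[9,9,9] → #
    (5,7)@(11, 15): e=[11,-1,17] → ·
    (3,8)@(7, 17): e=[21,3,3] → #
    (4,8)@(9, 17): e=[23,-7,11] → ·
    (3,9)@(7, 19): e=[35,-13,5] → ·
  covered (3 px):
    · · · · · · ·
    · · · · · · ·
    · · · · · · ·
    · · · · · · ·
    · · · · · · ·
    · · · · · · ·
    · · · · · · ·
    · · · # # · ·
    · · · # · · ·
    · · · · · · ·
    · · · · · · ·

Z-buffer (winner per pixel, '.' = empty):
  . . . . . . .
  . . . . . . 2
  . 3 . . 1 2 .
  . . 3 1 2 1 .
  . 1 3 3 2 . .
  . 1 1 3 . 0 .
  . 1 1 . . 0 .
  . 1 1 4 4 . .
  . 1 . 4 0 . .
  . . . . 0 . .
  . . . . . . .

Final: 0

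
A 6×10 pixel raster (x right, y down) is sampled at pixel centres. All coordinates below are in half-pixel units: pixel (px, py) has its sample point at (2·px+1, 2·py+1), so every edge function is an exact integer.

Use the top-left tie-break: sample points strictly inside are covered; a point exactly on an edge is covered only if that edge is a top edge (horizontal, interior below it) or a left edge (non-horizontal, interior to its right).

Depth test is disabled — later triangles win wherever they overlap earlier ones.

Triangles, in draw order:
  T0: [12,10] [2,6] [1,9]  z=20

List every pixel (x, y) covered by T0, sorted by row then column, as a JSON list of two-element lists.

T0:
  2·area = 34  (B↔C swapped to make it positive)
  edge (12, 10)→(1, 9): d=(-11,-1) top-left  bias=+0
  edge (1, 9)→(2, 6): d=(1,-3) top-left  bias=+0
  edge (2, 6)→(12, 10): d=(10,4) right/bottom  bias=-1
    (1,1)@(3, 3): e=[68,0,-34] → ·  [on edge]
    (1,3)@(3, 7): e=[24,4,6] → █
    (2,3)@(5, 7): e=[26,10,-2] → ·
    (0,4)@(1, 9): e=[0,0,34] → █  [on edge]
    (2,4)@(5, 9): e=[4,12,18] → █
    (3,4)@(7, 9): e=[6,18,10] → █
    (4,4)@(9, 9): e=[8,24,2] → █
    (5,4)@(11, 9): e=[10,30,-6] → ·
    (0,5)@(1, 11): e=[-22,2,54] → ·
    (1,5)@(3, 11): e=[-20,8,46] → ·
    (2,5)@(5, 11): e=[-18,14,38] → ·
    (3,5)@(7, 11): e=[-16,20,30] → ·
  covered (6 px):
    · · · · · ·
    · · · · · ·
    · · · · · ·
    · █ · · · ·
    █ █ █ █ █ ·
    · · · · · ·
    · · · · · ·
    · · · · · ·
    · · · · · ·
    · · · · · ·

Final: [[1,3],[0,4],[1,4],[2,4],[3,4],[4,4]]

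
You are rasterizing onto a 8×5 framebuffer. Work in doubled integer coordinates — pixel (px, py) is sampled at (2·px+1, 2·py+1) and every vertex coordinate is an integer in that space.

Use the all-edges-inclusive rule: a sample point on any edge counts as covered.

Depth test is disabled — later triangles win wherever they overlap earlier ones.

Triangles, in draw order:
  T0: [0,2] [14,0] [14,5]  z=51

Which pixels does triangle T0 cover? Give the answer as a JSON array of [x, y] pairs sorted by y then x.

T0:
  2·area = 70
  edge (0, 2)→(14, 0): d=(14,-2) inclusive
  edge (14, 0)→(14, 5): d=(0,5) inclusive
  edge (14, 5)→(0, 2): d=(-14,-3) inclusive
    (3,0)@(7, 1): e=[0,35,35] → █  [on edge]
    (4,0)@(9, 1): e=[4,25,41] → █
    (5,0)@(11, 1): e=[8,15,47] → █
    (6,0)@(13, 1): e=[12,5,53] → █
    (7,0)@(15, 1): e=[16,-5,59] → ·
    (2,1)@(5, 3): e=[24,45,1] → █
    (7,1)@(15, 3): e=[44,-5,31] → ·
    (2,2)@(5, 5): e=[52,45,-27] → ·
    (3,2)@(7, 5): e=[56,35,-21] → ·
    (4,2)@(9, 5): e=[60,25,-15] → ·
    (5,2)@(11, 5): e=[64,15,-9] → ·
    (6,2)@(13, 5): e=[68,5,-3] → ·
  covered (9 px):
    · · · █ █ █ █ ·
    · · █ █ █ █ █ ·
    · · · · · · · ·
    · · · · · · · ·
    · · · · · · · ·

Result: [[3,0],[4,0],[5,0],[6,0],[2,1],[3,1],[4,1],[5,1],[6,1]]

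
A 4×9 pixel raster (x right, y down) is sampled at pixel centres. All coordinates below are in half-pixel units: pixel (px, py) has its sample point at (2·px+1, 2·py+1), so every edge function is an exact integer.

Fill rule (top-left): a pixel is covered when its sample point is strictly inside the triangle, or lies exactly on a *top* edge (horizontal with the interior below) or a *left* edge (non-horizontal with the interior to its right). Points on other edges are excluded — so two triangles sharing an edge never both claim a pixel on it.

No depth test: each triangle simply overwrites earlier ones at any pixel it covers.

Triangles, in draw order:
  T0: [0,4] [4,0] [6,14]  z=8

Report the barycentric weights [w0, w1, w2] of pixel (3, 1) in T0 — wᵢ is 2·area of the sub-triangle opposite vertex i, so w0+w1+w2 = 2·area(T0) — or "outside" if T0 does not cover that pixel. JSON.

T0:
  2·area = 64
  edge (0, 4)→(4, 0): d=(4,-4) top-left  bias=+0
  edge (4, 0)→(6, 14): d=(2,14) right/bottom  bias=-1
  edge (6, 14)→(0, 4): d=(-6,-10) top-left  bias=+0
    (1,0)@(3, 1): e=[0,16,48] → █  [on edge]
    (2,0)@(5, 1): e=[8,-12,68] → ·
    (0,1)@(1, 3): e=[0,48,16] → █  [on edge]
    (2,1)@(5, 3): e=[16,-8,56] → ·
    (0,2)@(1, 5): e=[8,52,4] → █
    (2,2)@(5, 5): e=[24,-4,44] → ·
    (0,3)@(1, 7): e=[16,56,-8] → ·
    (1,3)@(3, 7): e=[24,28,12] → █
    (2,3)@(5, 7): e=[32,0,32] → ·  [on edge]
    (1,4)@(3, 9): e=[32,32,0] → █  [on edge]
    (2,4)@(5, 9): e=[40,4,20] → █
    (3,4)@(7, 9): e=[48,-24,40] → ·
  covered (9 px):
    · █ · ·
    █ █ · ·
    █ █ · ·
    · █ · ·
    · █ █ ·
    · · █ ·
    · · · ·
    · · · ·
    · · · ·

Final: "outside"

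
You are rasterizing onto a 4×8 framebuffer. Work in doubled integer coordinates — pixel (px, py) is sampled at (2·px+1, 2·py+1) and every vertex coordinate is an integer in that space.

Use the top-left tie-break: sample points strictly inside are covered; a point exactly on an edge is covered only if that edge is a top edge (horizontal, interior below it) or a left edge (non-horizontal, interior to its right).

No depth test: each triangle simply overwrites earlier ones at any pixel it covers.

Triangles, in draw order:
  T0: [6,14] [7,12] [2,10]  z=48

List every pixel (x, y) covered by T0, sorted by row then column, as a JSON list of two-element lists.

T0:
  2·area = 12  (B↔C swapped to make it positive)
  edge (6, 14)→(2, 10): d=(-4,-4) top-left  bias=+0
  edge (2, 10)→(7, 12): d=(5,2) right/bottom  bias=-1
  edge (7, 12)→(6, 14): d=(-1,2) right/bottom  bias=-1
    (0,4)@(1, 9): e=[0,-3,15] → ·  [on edge]
    (1,5)@(3, 11): e=[0,3,9] → #  [on edge]
    (2,5)@(5, 11): e=[8,-1,5] → ·
    (1,6)@(3, 13): e=[-8,13,7] → ·
    (2,6)@(5, 13): e=[0,9,3] → #  [on edge]
    (3,6)@(7, 13): e=[8,5,-1] → ·
    (2,7)@(5, 15): e=[-8,19,1] → ·
    (3,7)@(7, 15): e=[0,15,-3] → ·  [on edge]
  covered (2 px):
    · · · ·
    · · · ·
    · · · ·
    · · · ·
    · · · ·
    · # · ·
    · · # ·
    · · · ·

Result: [[1,5],[2,6]]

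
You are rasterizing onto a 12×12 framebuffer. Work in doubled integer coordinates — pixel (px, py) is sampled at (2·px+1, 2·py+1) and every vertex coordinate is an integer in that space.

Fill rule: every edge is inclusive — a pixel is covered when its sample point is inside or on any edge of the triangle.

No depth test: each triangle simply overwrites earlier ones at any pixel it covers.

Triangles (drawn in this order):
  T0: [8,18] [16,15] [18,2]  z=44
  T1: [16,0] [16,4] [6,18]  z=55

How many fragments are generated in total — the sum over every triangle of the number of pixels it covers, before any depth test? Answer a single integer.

T0:
  2·area = 98  (B↔C swapped to make it positive)
  edge (8, 18)→(18, 2): d=(10,-16) inclusive
  edge (18, 2)→(16, 15): d=(-2,13) inclusive
  edge (16, 15)→(8, 18): d=(-8,3) inclusive
    (8,2)@(17, 5): e=[14,7,77] → #
    (9,2)@(19, 5): e=[46,-19,71] → ·
    (7,3)@(15, 7): e=[2,29,67] → #
    (9,3)@(19, 7): e=[66,-23,55] → ·
    (7,4)@(15, 9): e=[22,25,51] → #
    (8,4)@(17, 9): e=[54,-1,45] → ·
    (6,5)@(13, 11): e=[10,47,41] → #
    (8,5)@(17, 11): e=[74,-5,29] → ·
    (6,6)@(13, 13): e=[30,43,25] → #
    (8,6)@(17, 13): e=[94,-9,13] → ·
    (5,7)@(11, 15): e=[18,65,15] → #
    (8,7)@(17, 15): e=[114,-13,-3] → ·
  covered (12 px):
    · · · · · · · · · · · ·
    · · · · · · · · · · · ·
    · · · · · · · · # · · ·
    · · · · · · · # # · · ·
    · · · · · · · # · · · ·
    · · · · · · # # · · · ·
    · · · · · · # # · · · ·
    · · · · · # # # · · · ·
    · · · · # · · · · · · ·
    · · · · · · · · · · · ·
    · · · · · · · · · · · ·
    · · · · · · · · · · · ·
T1:
  2·area = 40
  edge (16, 0)→(16, 4): d=(0,4) inclusive
  edge (16, 4)→(6, 18): d=(-10,14) inclusive
  edge (6, 18)→(16, 0): d=(10,-18) inclusive
    (7,1)@(15, 3): e=[4,24,12] → #
    (8,1)@(17, 3): e=[-4,-4,48] → ·
    (7,2)@(15, 5): e=[4,4,32] → #
    (8,2)@(17, 5): e=[-4,-24,68] → ·
    (6,3)@(13, 7): e=[12,12,16] → #
    (7,3)@(15, 7): e=[4,-16,52] → ·
    (5,4)@(11, 9): e=[20,20,0] → #  [on edge]
    (6,4)@(13, 9): e=[12,-8,36] → ·
    (5,5)@(11, 11): e=[20,0,20] → #  [on edge]
    (6,5)@(13, 11): e=[12,-28,56] → ·
    (4,6)@(9, 13): e=[28,8,4] → #
    (5,6)@(11, 13): e=[20,-20,40] → ·
  covered (6 px):
    · · · · · · · · · · · ·
    · · · · · · · # · · · ·
    · · · · · · · # · · · ·
    · · · · · · # · · · · ·
    · · · · · # · · · · · ·
    · · · · · # · · · · · ·
    · · · · # · · · · · · ·
    · · · · · · · · · · · ·
    · · · · · · · · · · · ·
    · · · · · · · · · · · ·
    · · · · · · · · · · · ·
    · · · · · · · · · · · ·

Final: 18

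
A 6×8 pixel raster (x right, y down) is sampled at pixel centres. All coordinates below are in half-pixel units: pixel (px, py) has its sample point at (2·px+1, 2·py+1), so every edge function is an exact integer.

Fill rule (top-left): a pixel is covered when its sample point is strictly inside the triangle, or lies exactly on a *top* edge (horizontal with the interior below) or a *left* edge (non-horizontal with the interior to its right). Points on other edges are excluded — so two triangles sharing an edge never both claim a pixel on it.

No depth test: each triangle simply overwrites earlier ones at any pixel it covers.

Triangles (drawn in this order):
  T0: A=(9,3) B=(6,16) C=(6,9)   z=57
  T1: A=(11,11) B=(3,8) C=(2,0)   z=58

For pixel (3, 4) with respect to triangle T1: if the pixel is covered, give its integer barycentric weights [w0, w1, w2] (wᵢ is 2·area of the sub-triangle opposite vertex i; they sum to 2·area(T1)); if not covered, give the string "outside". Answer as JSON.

T0:
  2·area = 21
  edge (9, 3)→(6, 16): d=(-3,13) right/bottom  bias=-1
  edge (6, 16)→(6, 9): d=(0,-7) top-left  bias=+0
  edge (6, 9)→(9, 3): d=(3,-6) top-left  bias=+0
    (4,1)@(9, 3): e=[0,21,0] → .  [on edge]
    (3,3)@(7, 7): e=[14,7,0] → X  [on edge]
    (4,3)@(9, 7): e=[-12,21,12] → .
    (3,4)@(7, 9): e=[8,7,6] → X
    (4,4)@(9, 9): e=[-18,21,18] → .
    (2,5)@(5, 11): e=[28,-7,0] → .  [on edge]
    (3,5)@(7, 11): e=[2,7,12] → X
    (4,5)@(9, 11): e=[-24,21,24] → .
    (3,6)@(7, 13): e=[-4,7,18] → .
    (1,7)@(3, 15): e=[42,-21,0] → .  [on edge]
  covered (3 px):
    . . . . . .
    . . . . . .
    . . . . . .
    . . . X . .
    . . . X . .
    . . . X . .
    . . . . . .
    . . . . . .
T1:
  2·area = 61
  edge (11, 11)→(3, 8): d=(-8,-3) top-left  bias=+0
  edge (3, 8)→(2, 0): d=(-1,-8) top-left  bias=+0
  edge (2, 0)→(11, 11): d=(9,11) right/bottom  bias=-1
    (1,1)@(3, 3): e=[40,5,16] → X
    (2,1)@(5, 3): e=[46,21,-6] → .
    (1,2)@(3, 5): e=[24,3,34] → X
    (2,2)@(5, 5): e=[30,19,12] → X
    (3,2)@(7, 5): e=[36,35,-10] → .
    (1,3)@(3, 7): e=[8,1,52] → X
    (3,3)@(7, 7): e=[20,33,8] → X
    (4,3)@(9, 7): e=[26,49,-14] → .
    (1,4)@(3, 9): e=[-8,-1,70] → .
    (2,4)@(5, 9): e=[-2,15,48] → .
    (3,4)@(7, 9): e=[4,31,26] → X
    (4,4)@(9, 9): e=[10,47,4] → X
    (5,5)@(11, 11): e=[0,61,0] → .  [on edge]
  covered (8 px):
    . . . . . .
    . X . . . .
    . X X . . .
    . X X X . .
    . . . X X .
    . . . . . .
    . . . . . .
    . . . . . .

Answer: [31,26,4]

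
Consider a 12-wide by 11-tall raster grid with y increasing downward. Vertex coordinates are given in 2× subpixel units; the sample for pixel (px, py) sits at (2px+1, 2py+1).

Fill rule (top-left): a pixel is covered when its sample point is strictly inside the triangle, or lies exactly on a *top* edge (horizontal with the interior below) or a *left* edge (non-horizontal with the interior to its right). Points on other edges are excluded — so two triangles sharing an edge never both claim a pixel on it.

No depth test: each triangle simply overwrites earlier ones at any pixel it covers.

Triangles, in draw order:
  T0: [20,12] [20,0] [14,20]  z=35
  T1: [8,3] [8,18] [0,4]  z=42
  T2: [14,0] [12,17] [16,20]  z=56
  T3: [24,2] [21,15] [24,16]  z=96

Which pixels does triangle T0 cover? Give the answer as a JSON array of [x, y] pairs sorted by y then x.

T0:
  2·area = 72  (B↔C swapped to make it positive)
  edge (20, 12)→(14, 20): d=(-6,8) right/bottom  bias=-1
  edge (14, 20)→(20, 0): d=(6,-20) top-left  bias=+0
  edge (20, 0)→(20, 12): d=(0,12) right/bottom  bias=-1
    (9,2)@(19, 5): e=[50,10,12] → █
    (10,2)@(21, 5): e=[34,50,-12] → ·
    (9,3)@(19, 7): e=[38,22,12] → █
    (10,3)@(21, 7): e=[22,62,-12] → ·
    (9,4)@(19, 9): e=[26,34,12] → █
    (10,4)@(21, 9): e=[10,74,-12] → ·
    (8,5)@(17, 11): e=[30,6,36] → █
    (10,5)@(21, 11): e=[-2,86,-12] → ·
    (8,6)@(17, 13): e=[18,18,36] → █
    (10,6)@(21, 13): e=[-14,98,-12] → ·
    (8,7)@(17, 15): e=[6,30,36] → █
    (9,7)@(19, 15): e=[-10,70,12] → ·
  covered (9 px):
    · · · · · · · · · · · ·
    · · · · · · · · · · · ·
    · · · · · · · · · █ · ·
    · · · · · · · · · █ · ·
    · · · · · · · · · █ · ·
    · · · · · · · · █ █ · ·
    · · · · · · · · █ █ · ·
    · · · · · · · · █ · · ·
    · · · · · · · █ · · · ·
    · · · · · · · · · · · ·
    · · · · · · · · · · · ·
T1:
  2·area = 120
  edge (8, 3)→(8, 18): d=(0,15) right/bottom  bias=-1
  edge (8, 18)→(0, 4): d=(-8,-14) top-left  bias=+0
  edge (0, 4)→(8, 3): d=(8,-1) top-left  bias=+0
    (0,2)@(1, 5): e=[105,6,9] → █
    (1,2)@(3, 5): e=[75,34,11] → █
    (2,2)@(5, 5): e=[45,62,13] → █
    (3,2)@(7, 5): e=[15,90,15] → █
    (4,2)@(9, 5): e=[-15,118,17] → ·
    (0,3)@(1, 7): e=[105,-10,25] → ·
    (1,3)@(3, 7): e=[75,18,27] → █
    (4,3)@(9, 7): e=[-15,102,33] → ·
    (1,4)@(3, 9): e=[75,2,43] → █
    (4,4)@(9, 9): e=[-15,86,49] → ·
    (1,5)@(3, 11): e=[75,-14,59] → ·
    (2,5)@(5, 11): e=[45,14,61] → █
  covered (14 px):
    · · · · · · · · · · · ·
    · · · · · · · · · · · ·
    █ █ █ █ · · · · · · · ·
    · █ █ █ · · · · · · · ·
    · █ █ █ · · · · · · · ·
    · · █ █ · · · · · · · ·
    · · · █ · · · · · · · ·
    · · · █ · · · · · · · ·
    · · · · · · · · · · · ·
    · · · · · · · · · · · ·
    · · · · · · · · · · · ·
T2:
  2·area = 74  (B↔C swapped to make it positive)
  edge (14, 0)→(16, 20): d=(2,20) right/bottom  bias=-1
  edge (16, 20)→(12, 17): d=(-4,-3) top-left  bias=+0
  edge (12, 17)→(14, 0): d=(2,-17) top-left  bias=+0
    (6,4)@(13, 9): e=[38,35,1] → █
    (7,4)@(15, 9): e=[-2,41,35] → ·
    (6,5)@(13, 11): e=[42,27,5] → █
    (7,5)@(15, 11): e=[2,33,39] → █
    (8,5)@(17, 11): e=[-38,39,73] → ·
    (6,6)@(13, 13): e=[46,19,9] → █
    (8,6)@(17, 13): e=[-34,31,77] → ·
    (6,7)@(13, 15): e=[50,11,13] → █
    (8,7)@(17, 15): e=[-30,23,81] → ·
    (6,8)@(13, 17): e=[54,3,17] → █
    (8,8)@(17, 17): e=[-26,15,85] → ·
    (6,9)@(13, 19): e=[58,-5,21] → ·
  covered (10 px):
    · · · · · · · · · · · ·
    · · · · · · · · · · · ·
    · · · · · · · · · · · ·
    · · · · · · · · · · · ·
    · · · · · · █ · · · · ·
    · · · · · · █ █ · · · ·
    · · · · · · █ █ · · · ·
    · · · · · · █ █ · · · ·
    · · · · · · █ █ · · · ·
    · · · · · · · █ · · · ·
    · · · · · · · · · · · ·
T3:
  2·area = 42  (B↔C swapped to make it positive)
  edge (24, 2)→(24, 16): d=(0,14) right/bottom  bias=-1
  edge (24, 16)→(21, 15): d=(-3,-1) top-left  bias=+0
  edge (21, 15)→(24, 2): d=(3,-13) top-left  bias=+0
    (11,3)@(23, 7): e=[14,26,2] → █
    (1,4)@(3, 9): e=[294,0,-252] → ·  [on edge]
    (11,4)@(23, 9): e=[14,20,8] → █
    (4,5)@(9, 11): e=[210,0,-168] → ·  [on edge]
    (11,5)@(23, 11): e=[14,14,14] → █
    (7,6)@(15, 13): e=[126,0,-84] → ·  [on edge]
    (11,6)@(23, 13): e=[14,8,20] → █
    (10,7)@(21, 15): e=[42,0,0] → █  [on edge]
    (10,8)@(21, 17): e=[42,-6,6] → ·
    (11,8)@(23, 17): e=[14,-4,32] → ·
  covered (6 px):
    · · · · · · · · · · · ·
    · · · · · · · · · · · ·
    · · · · · · · · · · · ·
    · · · · · · · · · · · █
    · · · · · · · · · · · █
    · · · · · · · · · · · █
    · · · · · · · · · · · █
    · · · · · · · · · · █ █
    · · · · · · · · · · · ·
    · · · · · · · · · · · ·
    · · · · · · · · · · · ·

Result: [[9,2],[9,3],[9,4],[8,5],[9,5],[8,6],[9,6],[8,7],[7,8]]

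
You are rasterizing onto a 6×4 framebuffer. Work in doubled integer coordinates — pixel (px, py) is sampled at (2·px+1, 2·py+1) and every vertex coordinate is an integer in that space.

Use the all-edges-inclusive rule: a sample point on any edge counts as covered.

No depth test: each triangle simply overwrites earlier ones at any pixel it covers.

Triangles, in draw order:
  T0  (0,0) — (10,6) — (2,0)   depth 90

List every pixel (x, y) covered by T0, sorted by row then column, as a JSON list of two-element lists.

T0:
  2·area = 12  (B↔C swapped to make it positive)
  edge (0, 0)→(2, 0): d=(2,0) inclusive
  edge (2, 0)→(10, 6): d=(8,6) inclusive
  edge (10, 6)→(0, 0): d=(-10,-6) inclusive
    (1,0)@(3, 1): e=[2,2,8] → X
    (2,0)@(5, 1): e=[2,-10,20] → .
    (1,1)@(3, 3): e=[6,18,-12] → .
    (2,1)@(5, 3): e=[6,6,0] → X  [on edge]
    (3,1)@(7, 3): e=[6,-6,12] → .
    (2,2)@(5, 5): e=[10,22,-20] → .
  covered (2 px):
    . X . . . .
    . . X . . .
    . . . . . .
    . . . . . .

Final: [[1,0],[2,1]]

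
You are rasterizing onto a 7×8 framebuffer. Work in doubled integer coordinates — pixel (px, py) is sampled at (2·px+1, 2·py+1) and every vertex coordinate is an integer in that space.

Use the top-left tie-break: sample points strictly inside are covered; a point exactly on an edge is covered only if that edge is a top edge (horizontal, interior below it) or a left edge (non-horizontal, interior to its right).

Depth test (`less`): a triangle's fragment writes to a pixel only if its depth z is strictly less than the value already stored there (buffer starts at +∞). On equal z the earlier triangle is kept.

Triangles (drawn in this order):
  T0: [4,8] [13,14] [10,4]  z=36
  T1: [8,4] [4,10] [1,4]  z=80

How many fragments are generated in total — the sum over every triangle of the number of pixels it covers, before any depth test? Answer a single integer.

T0:
  2·area = 72  (B↔C swapped to make it positive)
  edge (4, 8)→(10, 4): d=(6,-4) top-left  bias=+0
  edge (10, 4)→(13, 14): d=(3,10) right/bottom  bias=-1
  edge (13, 14)→(4, 8): d=(-9,-6) top-left  bias=+0
    (4,2)@(9, 5): e=[2,13,57] → X
    (5,2)@(11, 5): e=[10,-7,69] → .
    (3,3)@(7, 7): e=[6,39,27] → X
    (5,3)@(11, 7): e=[22,-1,51] → .
    (3,4)@(7, 9): e=[18,45,9] → X
    (5,4)@(11, 9): e=[34,5,33] → X
    (6,4)@(13, 9): e=[42,-15,45] → .
    (3,5)@(7, 11): e=[30,51,-9] → .
    (4,5)@(9, 11): e=[38,31,3] → X
    (6,5)@(13, 11): e=[54,-9,27] → .
    (4,6)@(9, 13): e=[50,37,-15] → .
    (5,6)@(11, 13): e=[58,17,-3] → .
  covered (8 px):
    . . . . . . .
    . . . . . . .
    . . . . X . .
    . . . X X . .
    . . . X X X .
    . . . . X X .
    . . . . . . .
    . . . . . . .
T1:
  2·area = 42
  edge (8, 4)→(4, 10): d=(-4,6) right/bottom  bias=-1
  edge (4, 10)→(1, 4): d=(-3,-6) top-left  bias=+0
  edge (1, 4)→(8, 4): d=(7,0) top-left  bias=+0
    (1,2)@(3, 5): e=[26,9,7] → X
    (2,2)@(5, 5): e=[14,21,7] → X
    (3,2)@(7, 5): e=[2,33,7] → X
    (4,2)@(9, 5): e=[-10,45,7] → .
    (1,3)@(3, 7): e=[18,3,21] → X
    (3,3)@(7, 7): e=[-6,27,21] → .
    (1,4)@(3, 9): e=[10,-3,35] → .
    (2,4)@(5, 9): e=[-2,9,35] → .
  covered (5 px):
    . . . . . . .
    . . . . . . .
    . X X X . . .
    . X X . . . .
    . . . . . . .
    . . . . . . .
    . . . . . . .
    . . . . . . .

Answer: 13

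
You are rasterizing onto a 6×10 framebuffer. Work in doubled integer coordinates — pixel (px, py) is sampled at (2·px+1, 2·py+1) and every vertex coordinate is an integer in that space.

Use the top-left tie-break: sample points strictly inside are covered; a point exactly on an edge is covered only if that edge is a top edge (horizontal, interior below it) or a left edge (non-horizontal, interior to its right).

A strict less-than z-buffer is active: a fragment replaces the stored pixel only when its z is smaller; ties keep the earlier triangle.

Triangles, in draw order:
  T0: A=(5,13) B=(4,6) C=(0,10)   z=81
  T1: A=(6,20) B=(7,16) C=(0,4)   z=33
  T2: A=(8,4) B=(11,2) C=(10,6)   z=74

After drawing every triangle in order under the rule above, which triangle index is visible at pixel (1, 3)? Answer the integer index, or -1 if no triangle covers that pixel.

T0:
  2·area = 32  (B↔C swapped to make it positive)
  edge (5, 13)→(0, 10): d=(-5,-3) top-left  bias=+0
  edge (0, 10)→(4, 6): d=(4,-4) top-left  bias=+0
  edge (4, 6)→(5, 13): d=(1,7) right/bottom  bias=-1
    (4,0)@(9, 1): e=[72,0,-40] → ·  [on edge]
    (3,1)@(7, 3): e=[56,0,-24] → ·  [on edge]
    (2,2)@(5, 5): e=[40,0,-8] → ·  [on edge]
    (1,3)@(3, 7): e=[24,0,8] → #  [on edge]
    (2,3)@(5, 7): e=[30,8,-6] → ·
    (0,4)@(1, 9): e=[8,0,24] → #  [on edge]
    (2,4)@(5, 9): e=[20,16,-4] → ·
    (0,5)@(1, 11): e=[-2,8,26] → ·
    (1,5)@(3, 11): e=[4,16,12] → #
    (2,5)@(5, 11): e=[10,24,-2] → ·
    (1,6)@(3, 13): e=[-6,24,14] → ·
    (2,6)@(5, 13): e=[0,32,0] → ·  [on edge]
  covered (4 px):
    · · · · · ·
    · · · · · ·
    · · · · · ·
    · # · · · ·
    # # · · · ·
    · # · · · ·
    · · · · · ·
    · · · · · ·
    · · · · · ·
    · · · · · ·
T1:
  2·area = 40  (B↔C swapped to make it positive)
  edge (6, 20)→(0, 4): d=(-6,-16) top-left  bias=+0
  edge (0, 4)→(7, 16): d=(7,12) right/bottom  bias=-1
  edge (7, 16)→(6, 20): d=(-1,4) right/bottom  bias=-1
    (1,5)@(3, 11): e=[6,13,21] → #
    (2,5)@(5, 11): e=[38,-11,13] → ·
    (1,6)@(3, 13): e=[-6,27,19] → ·
    (2,6)@(5, 13): e=[26,3,11] → #
    (3,6)@(7, 13): e=[58,-21,3] → ·
    (2,7)@(5, 15): e=[14,17,9] → #
    (3,7)@(7, 15): e=[46,-7,1] → ·
    (2,8)@(5, 17): e=[2,31,7] → #
    (3,8)@(7, 17): e=[34,7,-1] → ·
    (2,9)@(5, 19): e=[-10,45,5] → ·
  covered (4 px):
    · · · · · ·
    · · · · · ·
    · · · · · ·
    · · · · · ·
    · · · · · ·
    · # · · · ·
    · · # · · ·
    · · # · · ·
    · · # · · ·
    · · · · · ·
T2:
  2·area = 10
  edge (8, 4)→(11, 2): d=(3,-2) top-left  bias=+0
  edge (11, 2)→(10, 6): d=(-1,4) right/bottom  bias=-1
  edge (10, 6)→(8, 4): d=(-2,-2) top-left  bias=+0
    (2,0)@(5, 1): e=[-15,25,0] → ·  [on edge]
    (3,1)@(7, 3): e=[-5,15,0] → ·  [on edge]
    (4,2)@(9, 5): e=[5,5,0] → #  [on edge]
    (5,2)@(11, 5): e=[9,-3,4] → ·
    (4,3)@(9, 7): e=[11,3,-4] → ·
    (5,3)@(11, 7): e=[15,-5,0] → ·  [on edge]
  covered (1 px):
    · · · · · ·
    · · · · · ·
    · · · · # ·
    · · · · · ·
    · · · · · ·
    · · · · · ·
    · · · · · ·
    · · · · · ·
    · · · · · ·
    · · · · · ·

Z-buffer (winner per pixel, '.' = empty):
  . . . . . .
  . . . . . .
  . . . . 2 .
  . 0 . . . .
  0 0 . . . .
  . 1 . . . .
  . . 1 . . .
  . . 1 . . .
  . . 1 . . .
  . . . . . .

Final: 0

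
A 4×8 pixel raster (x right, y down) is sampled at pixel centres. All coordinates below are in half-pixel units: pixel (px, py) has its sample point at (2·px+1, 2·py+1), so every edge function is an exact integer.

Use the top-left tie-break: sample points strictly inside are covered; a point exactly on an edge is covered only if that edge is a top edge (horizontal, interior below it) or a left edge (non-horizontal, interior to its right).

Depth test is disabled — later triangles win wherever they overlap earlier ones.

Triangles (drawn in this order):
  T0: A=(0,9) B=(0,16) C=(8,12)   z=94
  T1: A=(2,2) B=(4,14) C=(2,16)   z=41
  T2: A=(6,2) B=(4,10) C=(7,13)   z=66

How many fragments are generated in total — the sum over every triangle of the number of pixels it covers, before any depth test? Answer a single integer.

T0:
  2·area = 56  (B↔C swapped to make it positive)
  edge (0, 9)→(8, 12): d=(8,3) right/bottom  bias=-1
  edge (8, 12)→(0, 16): d=(-8,4) right/bottom  bias=-1
  edge (0, 16)→(0, 9): d=(0,-7) top-left  bias=+0
    (0,5)@(1, 11): e=[13,36,7] → █
    (1,5)@(3, 11): e=[7,28,21] → █
    (2,5)@(5, 11): e=[1,20,35] → █
    (3,5)@(7, 11): e=[-5,12,49] → ·
    (0,6)@(1, 13): e=[29,20,7] → █
    (3,6)@(7, 13): e=[11,-4,49] → ·
    (0,7)@(1, 15): e=[45,4,7] → █
    (1,7)@(3, 15): e=[39,-4,21] → ·
    (2,7)@(5, 15): e=[33,-12,35] → ·
  covered (7 px):
    · · · ·
    · · · ·
    · · · ·
    · · · ·
    · · · ·
    █ █ █ ·
    █ █ █ ·
    █ · · ·
T1:
  2·area = 28
  edge (2, 2)→(4, 14): d=(2,12) right/bottom  bias=-1
  edge (4, 14)→(2, 16): d=(-2,2) right/bottom  bias=-1
  edge (2, 16)→(2, 2): d=(0,-14) top-left  bias=+0
    (1,4)@(3, 9): e=[2,12,14] → █
    (2,4)@(5, 9): e=[-22,8,42] → ·
    (1,5)@(3, 11): e=[6,8,14] → █
    (2,5)@(5, 11): e=[-18,4,42] → ·
    (3,5)@(7, 11): e=[-42,0,70] → ·  [on edge]
    (1,6)@(3, 13): e=[10,4,14] → █
    (2,6)@(5, 13): e=[-14,0,42] → ·  [on edge]
    (1,7)@(3, 15): e=[14,0,14] → ·  [on edge]
  covered (3 px):
    · · · ·
    · · · ·
    · · · ·
    · · · ·
    · █ · ·
    · █ · ·
    · █ · ·
    · · · ·
T2:
  2·area = 30  (B↔C swapped to make it positive)
  edge (6, 2)→(7, 13): d=(1,11) right/bottom  bias=-1
  edge (7, 13)→(4, 10): d=(-3,-3) top-left  bias=+0
  edge (4, 10)→(6, 2): d=(2,-8) top-left  bias=+0
    (0,3)@(1, 7): e=[60,0,-30] → ·  [on edge]
    (2,3)@(5, 7): e=[16,12,2] → █
    (3,3)@(7, 7): e=[-6,18,18] → ·
    (1,4)@(3, 9): e=[40,0,-10] → ·  [on edge]
    (2,4)@(5, 9): e=[18,6,6] → █
    (3,4)@(7, 9): e=[-4,12,22] → ·
    (2,5)@(5, 11): e=[20,0,10] → █  [on edge]
    (3,5)@(7, 11): e=[-2,6,26] → ·
    (2,6)@(5, 13): e=[22,-6,14] → ·
    (3,6)@(7, 13): e=[0,0,30] → ·  [on edge]
  covered (3 px):
    · · · ·
    · · · ·
    · · · ·
    · · █ ·
    · · █ ·
    · · █ ·
    · · · ·
    · · · ·

Final: 13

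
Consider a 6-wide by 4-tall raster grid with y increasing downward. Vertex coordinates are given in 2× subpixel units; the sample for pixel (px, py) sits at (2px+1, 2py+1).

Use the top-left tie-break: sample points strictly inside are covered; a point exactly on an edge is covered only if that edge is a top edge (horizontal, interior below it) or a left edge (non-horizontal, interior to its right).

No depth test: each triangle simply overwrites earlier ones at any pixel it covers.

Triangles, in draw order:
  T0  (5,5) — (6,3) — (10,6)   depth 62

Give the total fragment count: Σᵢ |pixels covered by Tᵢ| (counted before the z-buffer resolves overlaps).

T0:
  2·area = 11
  edge (5, 5)→(6, 3): d=(1,-2) top-left  bias=+0
  edge (6, 3)→(10, 6): d=(4,3) right/bottom  bias=-1
  edge (10, 6)→(5, 5): d=(-5,-1) top-left  bias=+0
    (3,0)@(7, 1): e=[0,-11,22] → ·  [on edge]
    (2,2)@(5, 5): e=[0,11,0] → █  [on edge]
    (3,2)@(7, 5): e=[4,5,2] → █
    (4,2)@(9, 5): e=[8,-1,4] → ·
    (2,3)@(5, 7): e=[2,19,-10] → ·
    (3,3)@(7, 7): e=[6,13,-8] → ·
  covered (2 px):
    · · · · · ·
    · · · · · ·
    · · █ █ · ·
    · · · · · ·

Final: 2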